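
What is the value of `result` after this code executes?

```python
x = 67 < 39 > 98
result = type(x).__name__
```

x is bool; result = 'bool'

'bool'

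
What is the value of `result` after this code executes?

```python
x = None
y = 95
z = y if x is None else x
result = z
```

x = None; y = 95; z = 95; result = 95

95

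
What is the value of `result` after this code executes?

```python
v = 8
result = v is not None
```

v = 8; result = True

True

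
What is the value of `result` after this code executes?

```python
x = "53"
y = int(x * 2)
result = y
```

x = '53'; y = 5353; result = 5353

5353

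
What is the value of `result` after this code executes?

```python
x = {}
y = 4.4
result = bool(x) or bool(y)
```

x = {}; y = 4.4; result = True

True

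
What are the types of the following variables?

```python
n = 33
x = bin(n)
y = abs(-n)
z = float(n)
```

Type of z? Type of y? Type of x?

float() returns float; abs() of int returns int; bin() returns str

float, int, str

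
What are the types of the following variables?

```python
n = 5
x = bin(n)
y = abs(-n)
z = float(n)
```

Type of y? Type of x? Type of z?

abs() of int returns int; bin() returns str; float() returns float

int, str, float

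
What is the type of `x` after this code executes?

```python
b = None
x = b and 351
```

'and' returns first falsy value (None)

NoneType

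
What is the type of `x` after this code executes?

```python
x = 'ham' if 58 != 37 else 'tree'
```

Both branches of conditional are str

str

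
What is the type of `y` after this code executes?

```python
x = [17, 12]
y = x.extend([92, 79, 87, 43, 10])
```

list.extend() returns None

NoneType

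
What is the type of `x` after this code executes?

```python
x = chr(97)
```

chr() returns str (single char)

str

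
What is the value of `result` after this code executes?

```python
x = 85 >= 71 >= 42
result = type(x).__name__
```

x is bool; result = 'bool'

'bool'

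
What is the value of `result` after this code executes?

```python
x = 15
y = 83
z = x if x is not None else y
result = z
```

x = 15; y = 83; z = 15; result = 15

15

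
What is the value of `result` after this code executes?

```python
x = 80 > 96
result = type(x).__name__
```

x is bool; result = 'bool'

'bool'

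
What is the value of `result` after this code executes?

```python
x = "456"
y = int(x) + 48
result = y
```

x = '456'; y = 504; result = 504

504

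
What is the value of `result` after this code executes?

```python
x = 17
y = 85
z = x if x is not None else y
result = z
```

x = 17; y = 85; z = 17; result = 17

17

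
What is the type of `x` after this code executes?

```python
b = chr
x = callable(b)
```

callable() returns bool

bool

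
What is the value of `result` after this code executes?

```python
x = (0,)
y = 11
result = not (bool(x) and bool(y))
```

x = (0,); y = 11; result = False

False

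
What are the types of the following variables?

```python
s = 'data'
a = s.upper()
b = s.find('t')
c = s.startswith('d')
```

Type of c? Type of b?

startswith() returns bool; find() returns int

bool, int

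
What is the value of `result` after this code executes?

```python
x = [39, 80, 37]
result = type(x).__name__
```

x is list; result = 'list'

'list'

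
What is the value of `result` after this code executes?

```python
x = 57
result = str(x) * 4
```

x = 57; result = '57575757'

'57575757'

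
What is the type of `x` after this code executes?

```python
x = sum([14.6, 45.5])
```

sum() of floats returns float

float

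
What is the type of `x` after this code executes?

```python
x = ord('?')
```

ord() returns int (code point)

int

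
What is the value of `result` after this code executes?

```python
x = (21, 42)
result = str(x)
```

x = (21, 42); result = '(21, 42)'

'(21, 42)'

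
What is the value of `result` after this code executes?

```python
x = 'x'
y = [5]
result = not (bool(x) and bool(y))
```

x = 'x'; y = [5]; result = False

False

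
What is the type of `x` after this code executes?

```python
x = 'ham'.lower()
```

str.lower() returns str

str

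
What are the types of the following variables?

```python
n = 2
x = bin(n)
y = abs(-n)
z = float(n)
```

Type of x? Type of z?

bin() returns str; float() returns float

str, float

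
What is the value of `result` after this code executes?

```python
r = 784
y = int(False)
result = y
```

r = 784; y = 0; result = 0

0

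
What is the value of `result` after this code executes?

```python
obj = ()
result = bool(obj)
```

obj = (); result = False

False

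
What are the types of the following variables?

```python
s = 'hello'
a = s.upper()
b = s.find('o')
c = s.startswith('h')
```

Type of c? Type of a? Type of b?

startswith() returns bool; upper() returns str; find() returns int

bool, str, int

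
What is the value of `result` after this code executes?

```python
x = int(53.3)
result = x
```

x = 53; result = 53

53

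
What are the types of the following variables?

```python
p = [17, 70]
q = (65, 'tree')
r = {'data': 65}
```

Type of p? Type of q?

p is assigned a list literal (square brackets); q is assigned a tuple (parenthesized, comma-separated values)

list, tuple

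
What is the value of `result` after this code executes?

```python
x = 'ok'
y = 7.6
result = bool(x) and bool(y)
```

x = 'ok'; y = 7.6; result = True

True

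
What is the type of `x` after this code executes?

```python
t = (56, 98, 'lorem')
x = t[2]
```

Index 2 of tuple is a str literal

str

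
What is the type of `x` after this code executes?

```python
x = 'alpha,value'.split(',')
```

str.split() returns list

list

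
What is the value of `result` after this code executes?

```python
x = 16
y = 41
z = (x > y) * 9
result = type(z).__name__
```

x is int; y is int; z is int; result = 'int'

'int'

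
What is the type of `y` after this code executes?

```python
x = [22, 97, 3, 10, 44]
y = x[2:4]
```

Slicing a list returns a list

list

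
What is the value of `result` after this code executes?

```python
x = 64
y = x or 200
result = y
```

x = 64; y = 64; result = 64

64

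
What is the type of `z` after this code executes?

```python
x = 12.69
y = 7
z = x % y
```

float % int = float

float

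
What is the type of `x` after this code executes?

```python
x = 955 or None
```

'or' returns first truthy value

int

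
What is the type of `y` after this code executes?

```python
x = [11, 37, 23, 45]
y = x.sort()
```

list.sort() returns None (mutates in place)

NoneType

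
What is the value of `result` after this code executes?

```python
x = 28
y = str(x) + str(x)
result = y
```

x = 28; y = '2828'; result = '2828'

'2828'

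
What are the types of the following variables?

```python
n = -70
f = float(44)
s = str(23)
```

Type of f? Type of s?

f is assigned the result of calling float(), which returns a float; s is assigned the result of calling str(), which returns a str

float, str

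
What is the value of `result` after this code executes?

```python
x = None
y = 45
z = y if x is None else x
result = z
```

x = None; y = 45; z = 45; result = 45

45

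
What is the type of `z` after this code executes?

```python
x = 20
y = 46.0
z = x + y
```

int + float = float

float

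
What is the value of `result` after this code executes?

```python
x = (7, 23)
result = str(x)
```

x = (7, 23); result = '(7, 23)'

'(7, 23)'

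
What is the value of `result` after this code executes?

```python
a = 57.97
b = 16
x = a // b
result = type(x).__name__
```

a is float; b is int; x is float; result = 'float'

'float'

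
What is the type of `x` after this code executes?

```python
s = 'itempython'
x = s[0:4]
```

Slicing a str returns str

str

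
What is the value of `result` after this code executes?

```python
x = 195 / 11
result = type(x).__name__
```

x is float; result = 'float'

'float'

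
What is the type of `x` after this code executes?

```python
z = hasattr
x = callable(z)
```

callable() returns bool

bool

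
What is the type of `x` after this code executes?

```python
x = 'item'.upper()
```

str.upper() returns str

str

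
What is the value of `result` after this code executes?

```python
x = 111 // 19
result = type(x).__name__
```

x is int; result = 'int'

'int'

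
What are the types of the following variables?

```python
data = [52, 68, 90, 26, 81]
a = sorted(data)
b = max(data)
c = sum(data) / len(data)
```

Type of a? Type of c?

sorted() returns list; int / int = float

list, float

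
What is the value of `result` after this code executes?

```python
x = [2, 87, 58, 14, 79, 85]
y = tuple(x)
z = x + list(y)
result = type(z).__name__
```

x is list; y is tuple; z is list; result = 'list'

'list'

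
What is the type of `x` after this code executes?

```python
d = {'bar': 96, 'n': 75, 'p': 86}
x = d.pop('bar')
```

dict.pop() returns the value

int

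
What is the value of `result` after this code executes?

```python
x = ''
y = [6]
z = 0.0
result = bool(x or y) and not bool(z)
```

x = ''; y = [6]; z = 0.0; result = True

True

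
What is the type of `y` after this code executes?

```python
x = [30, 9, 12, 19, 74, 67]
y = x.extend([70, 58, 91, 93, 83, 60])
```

list.extend() returns None

NoneType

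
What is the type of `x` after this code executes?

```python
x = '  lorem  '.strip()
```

str.strip() returns str

str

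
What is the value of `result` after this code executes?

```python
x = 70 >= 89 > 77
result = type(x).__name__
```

x is bool; result = 'bool'

'bool'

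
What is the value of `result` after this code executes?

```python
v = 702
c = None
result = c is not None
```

v = 702; c = None; result = False

False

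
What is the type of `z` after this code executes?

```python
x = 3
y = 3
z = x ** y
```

positive int ** positive int = int

int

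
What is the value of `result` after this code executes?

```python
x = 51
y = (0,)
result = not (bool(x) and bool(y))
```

x = 51; y = (0,); result = False

False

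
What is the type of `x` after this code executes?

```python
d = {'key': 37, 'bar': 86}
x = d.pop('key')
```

dict.pop() returns the value

int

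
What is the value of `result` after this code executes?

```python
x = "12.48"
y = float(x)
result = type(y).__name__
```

x is str; y is float; result = 'float'

'float'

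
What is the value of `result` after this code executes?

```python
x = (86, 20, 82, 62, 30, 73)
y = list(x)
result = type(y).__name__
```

x is tuple; y is list; result = 'list'

'list'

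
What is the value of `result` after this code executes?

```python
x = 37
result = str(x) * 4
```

x = 37; result = '37373737'

'37373737'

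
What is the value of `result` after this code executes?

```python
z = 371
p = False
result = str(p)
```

z = 371; p = False; result = 'False'

'False'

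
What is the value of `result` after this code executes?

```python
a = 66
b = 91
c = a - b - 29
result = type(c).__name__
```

a is int; b is int; c is int; result = 'int'

'int'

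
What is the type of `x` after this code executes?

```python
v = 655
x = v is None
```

'is' comparison returns bool

bool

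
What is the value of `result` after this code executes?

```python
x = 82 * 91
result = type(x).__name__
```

x is int; result = 'int'

'int'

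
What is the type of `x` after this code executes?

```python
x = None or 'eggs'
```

'or' with None returns the other truthy value (str)

str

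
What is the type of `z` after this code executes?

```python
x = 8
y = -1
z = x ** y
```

int ** negative = float

float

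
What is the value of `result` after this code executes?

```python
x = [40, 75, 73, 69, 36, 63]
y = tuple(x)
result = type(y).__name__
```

x is list; y is tuple; result = 'tuple'

'tuple'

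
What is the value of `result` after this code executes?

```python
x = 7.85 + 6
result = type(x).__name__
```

x is float; result = 'float'

'float'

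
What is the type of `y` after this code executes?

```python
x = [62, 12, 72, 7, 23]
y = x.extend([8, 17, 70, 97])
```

list.extend() returns None

NoneType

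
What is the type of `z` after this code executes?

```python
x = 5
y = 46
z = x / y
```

int / int = float

float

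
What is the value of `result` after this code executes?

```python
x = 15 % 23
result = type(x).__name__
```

x is int; result = 'int'

'int'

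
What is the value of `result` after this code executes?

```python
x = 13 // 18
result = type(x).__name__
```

x is int; result = 'int'

'int'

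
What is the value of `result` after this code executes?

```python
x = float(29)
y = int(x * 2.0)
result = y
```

x = 29.0; y = 58; result = 58

58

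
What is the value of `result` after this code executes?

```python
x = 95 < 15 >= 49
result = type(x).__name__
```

x is bool; result = 'bool'

'bool'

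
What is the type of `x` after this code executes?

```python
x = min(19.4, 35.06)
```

min() of floats returns float

float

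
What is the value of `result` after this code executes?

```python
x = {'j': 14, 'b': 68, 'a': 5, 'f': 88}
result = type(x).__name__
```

x is dict; result = 'dict'

'dict'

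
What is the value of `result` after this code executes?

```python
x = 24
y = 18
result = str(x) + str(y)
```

x = 24; y = 18; result = '2418'

'2418'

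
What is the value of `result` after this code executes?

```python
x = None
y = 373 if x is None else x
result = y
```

x = None; y = 373; result = 373

373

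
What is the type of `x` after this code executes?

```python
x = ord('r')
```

ord() returns int (code point)

int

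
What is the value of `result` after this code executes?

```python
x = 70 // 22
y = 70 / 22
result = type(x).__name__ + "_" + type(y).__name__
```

x is int; y is float; result = 'int_float'

'int_float'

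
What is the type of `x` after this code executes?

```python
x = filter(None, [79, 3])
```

filter() returns a filter object

filter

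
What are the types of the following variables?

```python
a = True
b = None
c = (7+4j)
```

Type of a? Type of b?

a is assigned the constant True, which has type bool; b is assigned None, whose type is NoneType

bool, NoneType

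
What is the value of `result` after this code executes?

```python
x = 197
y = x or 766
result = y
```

x = 197; y = 197; result = 197

197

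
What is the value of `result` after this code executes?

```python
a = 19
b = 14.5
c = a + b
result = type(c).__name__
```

a is int; b is float; c is float; result = 'float'

'float'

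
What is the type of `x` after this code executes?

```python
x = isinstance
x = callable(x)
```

callable() returns bool

bool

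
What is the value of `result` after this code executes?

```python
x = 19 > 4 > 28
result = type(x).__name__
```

x is bool; result = 'bool'

'bool'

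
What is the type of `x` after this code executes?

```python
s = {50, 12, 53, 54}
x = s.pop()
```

Popping from set[int] returns int

int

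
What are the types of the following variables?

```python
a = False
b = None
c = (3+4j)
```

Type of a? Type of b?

a is assigned the constant False, which has type bool; b is assigned None, whose type is NoneType

bool, NoneType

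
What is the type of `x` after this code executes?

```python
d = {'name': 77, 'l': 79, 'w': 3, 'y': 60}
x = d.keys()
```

.keys() returns dict_keys view

dict_keys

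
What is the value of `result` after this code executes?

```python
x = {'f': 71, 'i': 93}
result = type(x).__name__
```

x is dict; result = 'dict'

'dict'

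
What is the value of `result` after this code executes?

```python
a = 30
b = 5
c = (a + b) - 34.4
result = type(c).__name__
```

a is int; b is int; c is float; result = 'float'

'float'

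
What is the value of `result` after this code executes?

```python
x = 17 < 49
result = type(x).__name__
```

x is bool; result = 'bool'

'bool'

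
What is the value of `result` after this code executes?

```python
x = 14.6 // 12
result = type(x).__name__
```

x is float; result = 'float'

'float'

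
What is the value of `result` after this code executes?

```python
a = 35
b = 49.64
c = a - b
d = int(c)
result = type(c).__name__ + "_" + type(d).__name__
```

a is int; b is float; c is float; d is int; result = 'float_int'

'float_int'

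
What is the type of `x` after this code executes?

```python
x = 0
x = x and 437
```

'and' returns first falsy value (0 is int)

int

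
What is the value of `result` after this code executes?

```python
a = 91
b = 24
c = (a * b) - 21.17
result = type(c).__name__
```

a is int; b is int; c is float; result = 'float'

'float'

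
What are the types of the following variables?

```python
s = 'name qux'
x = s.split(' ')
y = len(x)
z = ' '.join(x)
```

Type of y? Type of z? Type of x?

len() returns int; str.join() returns str; str.split() returns list

int, str, list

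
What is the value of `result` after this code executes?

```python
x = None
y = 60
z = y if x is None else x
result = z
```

x = None; y = 60; z = 60; result = 60

60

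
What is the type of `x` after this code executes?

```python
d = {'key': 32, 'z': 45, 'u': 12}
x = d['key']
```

Accessing dict[str, int] with str key returns int

int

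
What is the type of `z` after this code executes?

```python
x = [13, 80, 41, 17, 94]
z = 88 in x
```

'in' operator returns bool

bool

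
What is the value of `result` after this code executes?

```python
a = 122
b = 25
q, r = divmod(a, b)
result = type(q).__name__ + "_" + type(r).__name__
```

a is int; b is int; q is int; r is int; result = 'int_int'

'int_int'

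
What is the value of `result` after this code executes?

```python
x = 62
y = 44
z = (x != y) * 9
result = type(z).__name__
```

x is int; y is int; z is int; result = 'int'

'int'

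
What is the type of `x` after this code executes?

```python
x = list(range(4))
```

list(range()) returns list

list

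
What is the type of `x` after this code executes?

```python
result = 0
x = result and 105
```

'and' returns first falsy value (0 is int)

int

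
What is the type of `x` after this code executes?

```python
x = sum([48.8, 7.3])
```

sum() of floats returns float

float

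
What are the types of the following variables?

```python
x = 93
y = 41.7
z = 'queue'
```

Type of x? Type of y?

x is assigned a bare integer (no decimal point), so it is an int; y is assigned a number with a decimal point, so it is a float

int, float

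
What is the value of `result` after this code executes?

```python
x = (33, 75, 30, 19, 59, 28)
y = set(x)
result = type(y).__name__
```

x is tuple; y is set; result = 'set'

'set'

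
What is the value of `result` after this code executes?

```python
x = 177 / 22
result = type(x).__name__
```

x is float; result = 'float'

'float'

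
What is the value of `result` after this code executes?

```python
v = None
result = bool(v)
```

v = None; result = False

False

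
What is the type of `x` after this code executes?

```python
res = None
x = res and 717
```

'and' returns first falsy value (None)

NoneType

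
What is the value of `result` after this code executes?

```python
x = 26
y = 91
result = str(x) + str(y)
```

x = 26; y = 91; result = '2691'

'2691'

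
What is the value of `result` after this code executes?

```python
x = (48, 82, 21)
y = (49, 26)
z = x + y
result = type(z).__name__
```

x is tuple; y is tuple; z is tuple; result = 'tuple'

'tuple'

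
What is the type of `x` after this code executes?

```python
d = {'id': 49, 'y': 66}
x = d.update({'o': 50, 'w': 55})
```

dict.update() returns None

NoneType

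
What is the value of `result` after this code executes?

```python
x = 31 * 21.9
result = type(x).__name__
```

x is float; result = 'float'

'float'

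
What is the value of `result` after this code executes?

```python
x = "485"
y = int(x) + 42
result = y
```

x = '485'; y = 527; result = 527

527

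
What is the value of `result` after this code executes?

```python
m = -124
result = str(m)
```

m = -124; result = '-124'

'-124'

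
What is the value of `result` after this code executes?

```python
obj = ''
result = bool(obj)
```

obj = ''; result = False

False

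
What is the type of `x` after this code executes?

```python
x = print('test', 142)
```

print() returns None

NoneType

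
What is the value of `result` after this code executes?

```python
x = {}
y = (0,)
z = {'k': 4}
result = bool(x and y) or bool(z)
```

x = {}; y = (0,); z = {'k': 4}; result = True

True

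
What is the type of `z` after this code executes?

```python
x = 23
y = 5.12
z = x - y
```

int - float = float

float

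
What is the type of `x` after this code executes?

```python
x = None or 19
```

'or' with None returns the other truthy value

int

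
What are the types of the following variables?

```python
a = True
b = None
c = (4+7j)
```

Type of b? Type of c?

b is assigned None, whose type is NoneType; c is assigned (4+7j), an int plus an imaginary literal (j suffix), which evaluates to complex

NoneType, complex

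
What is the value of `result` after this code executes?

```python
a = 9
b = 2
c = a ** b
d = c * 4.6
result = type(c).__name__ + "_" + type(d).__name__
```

a is int; b is int; c is int; d is float; result = 'int_float'

'int_float'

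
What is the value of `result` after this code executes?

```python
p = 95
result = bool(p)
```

p = 95; result = True

True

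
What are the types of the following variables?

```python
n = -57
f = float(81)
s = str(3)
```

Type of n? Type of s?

n is assigned a bare integer (no decimal point), so it is an int; s is assigned the result of calling str(), which returns a str

int, str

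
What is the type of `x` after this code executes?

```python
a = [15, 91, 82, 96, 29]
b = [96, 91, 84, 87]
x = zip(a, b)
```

zip() returns a zip object

zip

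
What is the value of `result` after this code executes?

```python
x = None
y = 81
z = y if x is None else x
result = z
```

x = None; y = 81; z = 81; result = 81

81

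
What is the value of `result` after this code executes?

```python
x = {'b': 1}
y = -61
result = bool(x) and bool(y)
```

x = {'b': 1}; y = -61; result = True

True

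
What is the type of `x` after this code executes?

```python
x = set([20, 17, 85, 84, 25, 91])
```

set() constructor returns set

set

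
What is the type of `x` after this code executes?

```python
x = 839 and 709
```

'and' with truthy values returns last operand (int)

int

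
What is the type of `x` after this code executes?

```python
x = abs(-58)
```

abs() of int returns int

int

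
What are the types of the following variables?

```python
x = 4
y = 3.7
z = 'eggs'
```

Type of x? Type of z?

x is assigned a bare integer (no decimal point), so it is an int; z is assigned a quoted string literal, so it is a str

int, str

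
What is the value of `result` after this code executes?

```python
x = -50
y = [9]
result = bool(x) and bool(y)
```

x = -50; y = [9]; result = True

True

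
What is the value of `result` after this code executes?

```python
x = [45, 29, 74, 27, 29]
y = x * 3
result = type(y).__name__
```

x is list; y is list; result = 'list'

'list'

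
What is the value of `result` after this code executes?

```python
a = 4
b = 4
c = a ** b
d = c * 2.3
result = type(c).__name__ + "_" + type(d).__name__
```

a is int; b is int; c is int; d is float; result = 'int_float'

'int_float'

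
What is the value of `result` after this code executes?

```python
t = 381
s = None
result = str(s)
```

t = 381; s = None; result = 'None'

'None'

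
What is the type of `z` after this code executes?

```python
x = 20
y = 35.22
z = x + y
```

int + float = float

float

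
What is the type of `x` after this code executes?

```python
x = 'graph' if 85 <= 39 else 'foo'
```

Both branches of conditional are str

str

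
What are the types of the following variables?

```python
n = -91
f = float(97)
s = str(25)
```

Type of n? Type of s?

n is assigned a bare integer (no decimal point), so it is an int; s is assigned the result of calling str(), which returns a str

int, str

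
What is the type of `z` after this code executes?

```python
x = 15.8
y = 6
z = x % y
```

float % int = float

float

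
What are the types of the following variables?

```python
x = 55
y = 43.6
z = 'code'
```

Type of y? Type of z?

y is assigned a number with a decimal point, so it is a float; z is assigned a quoted string literal, so it is a str

float, str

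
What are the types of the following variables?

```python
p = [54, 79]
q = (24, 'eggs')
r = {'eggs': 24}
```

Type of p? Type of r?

p is assigned a list literal (square brackets); r is assigned a dict literal ({key: value})

list, dict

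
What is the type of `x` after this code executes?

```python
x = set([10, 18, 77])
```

set() constructor returns set

set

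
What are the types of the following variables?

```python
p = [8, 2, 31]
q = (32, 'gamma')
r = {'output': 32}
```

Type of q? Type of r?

q is assigned a tuple (parenthesized, comma-separated values); r is assigned a dict literal ({key: value})

tuple, dict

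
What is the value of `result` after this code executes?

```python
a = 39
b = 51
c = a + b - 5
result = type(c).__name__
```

a is int; b is int; c is int; result = 'int'

'int'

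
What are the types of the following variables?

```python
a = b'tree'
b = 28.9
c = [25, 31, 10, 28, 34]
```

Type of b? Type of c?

b is assigned a number with a decimal point, so it is a float; c is assigned a list literal (square brackets)

float, list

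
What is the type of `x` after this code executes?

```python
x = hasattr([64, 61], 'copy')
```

hasattr() returns bool

bool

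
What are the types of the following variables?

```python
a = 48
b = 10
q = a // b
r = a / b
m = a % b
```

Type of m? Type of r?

% of ints returns int; / returns float

int, float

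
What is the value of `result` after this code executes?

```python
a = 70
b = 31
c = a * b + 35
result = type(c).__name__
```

a is int; b is int; c is int; result = 'int'

'int'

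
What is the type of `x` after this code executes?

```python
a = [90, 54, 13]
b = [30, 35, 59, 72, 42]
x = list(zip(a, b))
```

list(zip()) returns a list of tuples

list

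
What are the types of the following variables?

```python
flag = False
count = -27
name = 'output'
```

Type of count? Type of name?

count is assigned a bare integer (no decimal point), so it is an int; name is assigned a quoted string literal, so it is a str

int, str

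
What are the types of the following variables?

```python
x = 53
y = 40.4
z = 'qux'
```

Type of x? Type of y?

x is assigned a bare integer (no decimal point), so it is an int; y is assigned a number with a decimal point, so it is a float

int, float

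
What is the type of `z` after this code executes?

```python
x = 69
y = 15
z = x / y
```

int / int = float

float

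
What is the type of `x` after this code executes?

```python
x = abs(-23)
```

abs() of int returns int

int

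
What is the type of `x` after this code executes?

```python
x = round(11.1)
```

round() with no decimal places returns int

int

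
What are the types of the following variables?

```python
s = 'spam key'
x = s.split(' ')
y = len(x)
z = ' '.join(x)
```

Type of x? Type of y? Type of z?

str.split() returns list; len() returns int; str.join() returns str

list, int, str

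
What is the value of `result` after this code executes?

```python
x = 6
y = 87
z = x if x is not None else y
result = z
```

x = 6; y = 87; z = 6; result = 6

6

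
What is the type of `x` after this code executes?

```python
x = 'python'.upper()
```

str.upper() returns str

str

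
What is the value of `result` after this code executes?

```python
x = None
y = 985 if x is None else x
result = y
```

x = None; y = 985; result = 985

985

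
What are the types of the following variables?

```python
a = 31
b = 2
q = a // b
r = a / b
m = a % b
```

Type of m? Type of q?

% of ints returns int; // returns int

int, int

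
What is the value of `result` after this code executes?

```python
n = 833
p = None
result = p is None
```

n = 833; p = None; result = True

True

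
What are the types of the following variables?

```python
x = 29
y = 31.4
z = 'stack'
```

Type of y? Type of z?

y is assigned a number with a decimal point, so it is a float; z is assigned a quoted string literal, so it is a str

float, str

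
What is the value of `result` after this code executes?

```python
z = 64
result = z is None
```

z = 64; result = False

False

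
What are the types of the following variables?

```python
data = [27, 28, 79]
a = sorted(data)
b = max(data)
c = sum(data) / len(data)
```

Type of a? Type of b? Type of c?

sorted() returns list; max of ints returns int; int / int = float

list, int, float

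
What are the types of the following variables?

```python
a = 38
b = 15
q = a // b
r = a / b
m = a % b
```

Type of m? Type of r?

% of ints returns int; / returns float

int, float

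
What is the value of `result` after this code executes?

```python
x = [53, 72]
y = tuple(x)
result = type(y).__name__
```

x is list; y is tuple; result = 'tuple'

'tuple'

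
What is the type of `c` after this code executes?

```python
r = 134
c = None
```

None has type NoneType

NoneType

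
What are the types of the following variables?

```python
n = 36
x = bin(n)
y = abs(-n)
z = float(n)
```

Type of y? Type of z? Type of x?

abs() of int returns int; float() returns float; bin() returns str

int, float, str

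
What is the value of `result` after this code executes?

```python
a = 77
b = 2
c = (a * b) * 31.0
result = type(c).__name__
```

a is int; b is int; c is float; result = 'float'

'float'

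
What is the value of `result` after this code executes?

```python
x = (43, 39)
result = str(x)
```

x = (43, 39); result = '(43, 39)'

'(43, 39)'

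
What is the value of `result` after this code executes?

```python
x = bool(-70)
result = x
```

x = True; result = True

True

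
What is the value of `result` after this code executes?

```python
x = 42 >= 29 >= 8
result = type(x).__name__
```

x is bool; result = 'bool'

'bool'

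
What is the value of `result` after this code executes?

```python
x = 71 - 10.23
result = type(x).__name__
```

x is float; result = 'float'

'float'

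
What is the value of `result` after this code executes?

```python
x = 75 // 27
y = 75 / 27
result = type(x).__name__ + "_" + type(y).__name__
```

x is int; y is float; result = 'int_float'

'int_float'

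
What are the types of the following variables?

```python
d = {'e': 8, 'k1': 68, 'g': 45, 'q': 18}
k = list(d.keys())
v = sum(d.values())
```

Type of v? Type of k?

sum of ints is int; list() converts to list

int, list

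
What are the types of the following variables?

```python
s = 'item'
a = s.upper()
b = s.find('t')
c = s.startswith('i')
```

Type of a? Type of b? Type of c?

upper() returns str; find() returns int; startswith() returns bool

str, int, bool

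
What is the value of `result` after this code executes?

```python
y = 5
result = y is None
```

y = 5; result = False

False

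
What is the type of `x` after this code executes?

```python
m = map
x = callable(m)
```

callable() returns bool

bool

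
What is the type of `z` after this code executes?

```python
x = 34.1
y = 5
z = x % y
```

float % int = float

float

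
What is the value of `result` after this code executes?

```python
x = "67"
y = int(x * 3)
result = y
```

x = '67'; y = 676767; result = 676767

676767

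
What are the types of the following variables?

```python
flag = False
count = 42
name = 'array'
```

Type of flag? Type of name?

flag is assigned the constant False, which has type bool; name is assigned a quoted string literal, so it is a str

bool, str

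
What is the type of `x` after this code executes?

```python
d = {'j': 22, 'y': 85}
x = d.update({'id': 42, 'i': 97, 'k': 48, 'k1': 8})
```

dict.update() returns None

NoneType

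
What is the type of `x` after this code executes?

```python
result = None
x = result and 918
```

'and' returns first falsy value (None)

NoneType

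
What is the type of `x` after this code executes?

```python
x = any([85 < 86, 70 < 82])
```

any() returns bool

bool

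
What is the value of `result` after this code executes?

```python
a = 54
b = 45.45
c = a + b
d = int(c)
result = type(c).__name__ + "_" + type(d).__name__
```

a is int; b is float; c is float; d is int; result = 'float_int'

'float_int'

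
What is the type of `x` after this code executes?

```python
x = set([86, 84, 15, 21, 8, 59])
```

set() constructor returns set

set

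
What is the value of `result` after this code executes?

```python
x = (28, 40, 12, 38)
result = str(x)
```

x = (28, 40, 12, 38); result = '(28, 40, 12, 38)'

'(28, 40, 12, 38)'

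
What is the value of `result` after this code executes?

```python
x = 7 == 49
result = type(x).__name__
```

x is bool; result = 'bool'

'bool'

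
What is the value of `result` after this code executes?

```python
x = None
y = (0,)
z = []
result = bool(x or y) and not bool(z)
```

x = None; y = (0,); z = []; result = True

True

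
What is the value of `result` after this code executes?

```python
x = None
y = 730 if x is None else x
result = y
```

x = None; y = 730; result = 730

730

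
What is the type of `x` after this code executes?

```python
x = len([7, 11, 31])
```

len() always returns int

int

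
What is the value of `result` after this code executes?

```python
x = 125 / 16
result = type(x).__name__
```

x is float; result = 'float'

'float'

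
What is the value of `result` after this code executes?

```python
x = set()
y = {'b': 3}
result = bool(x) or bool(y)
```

x = set(); y = {'b': 3}; result = True

True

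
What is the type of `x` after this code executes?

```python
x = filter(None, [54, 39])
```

filter() returns a filter object

filter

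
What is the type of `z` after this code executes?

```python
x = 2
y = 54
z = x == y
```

Comparison returns bool

bool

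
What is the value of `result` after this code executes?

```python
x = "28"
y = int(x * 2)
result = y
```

x = '28'; y = 2828; result = 2828

2828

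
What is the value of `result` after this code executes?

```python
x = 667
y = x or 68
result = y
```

x = 667; y = 667; result = 667

667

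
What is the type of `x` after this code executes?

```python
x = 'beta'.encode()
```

str.encode() returns bytes

bytes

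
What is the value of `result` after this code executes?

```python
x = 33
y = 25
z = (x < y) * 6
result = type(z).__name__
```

x is int; y is int; z is int; result = 'int'

'int'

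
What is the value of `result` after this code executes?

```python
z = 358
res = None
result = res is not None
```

z = 358; res = None; result = False

False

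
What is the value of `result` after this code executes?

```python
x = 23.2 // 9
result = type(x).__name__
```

x is float; result = 'float'

'float'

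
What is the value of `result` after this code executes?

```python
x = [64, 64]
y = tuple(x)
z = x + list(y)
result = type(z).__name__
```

x is list; y is tuple; z is list; result = 'list'

'list'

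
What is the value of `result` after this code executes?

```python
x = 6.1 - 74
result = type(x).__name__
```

x is float; result = 'float'

'float'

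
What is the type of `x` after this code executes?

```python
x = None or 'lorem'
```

'or' with None returns the other truthy value (str)

str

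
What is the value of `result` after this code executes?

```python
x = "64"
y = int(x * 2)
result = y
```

x = '64'; y = 6464; result = 6464

6464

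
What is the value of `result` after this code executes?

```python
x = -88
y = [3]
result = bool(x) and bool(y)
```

x = -88; y = [3]; result = True

True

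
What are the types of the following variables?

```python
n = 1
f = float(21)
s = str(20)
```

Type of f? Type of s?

f is assigned the result of calling float(), which returns a float; s is assigned the result of calling str(), which returns a str

float, str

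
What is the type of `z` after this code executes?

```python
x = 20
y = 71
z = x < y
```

Comparison returns bool

bool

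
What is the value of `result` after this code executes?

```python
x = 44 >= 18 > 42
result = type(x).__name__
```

x is bool; result = 'bool'

'bool'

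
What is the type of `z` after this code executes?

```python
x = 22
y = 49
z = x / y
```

int / int = float

float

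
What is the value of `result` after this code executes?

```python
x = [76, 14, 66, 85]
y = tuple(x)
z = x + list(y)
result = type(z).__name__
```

x is list; y is tuple; z is list; result = 'list'

'list'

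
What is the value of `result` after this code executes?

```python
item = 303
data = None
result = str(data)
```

item = 303; data = None; result = 'None'

'None'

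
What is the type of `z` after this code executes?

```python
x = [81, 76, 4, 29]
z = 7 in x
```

'in' operator returns bool

bool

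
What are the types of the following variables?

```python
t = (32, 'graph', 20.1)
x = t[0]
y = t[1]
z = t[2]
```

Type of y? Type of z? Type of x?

tuple[1] is str; tuple[2] is float; tuple[0] is int

str, float, int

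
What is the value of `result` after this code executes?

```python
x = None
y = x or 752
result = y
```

x = None; y = 752; result = 752

752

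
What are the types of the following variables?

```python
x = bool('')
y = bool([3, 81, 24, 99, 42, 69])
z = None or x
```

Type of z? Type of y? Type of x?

None or bool returns the bool; bool() returns bool; bool() returns bool

bool, bool, bool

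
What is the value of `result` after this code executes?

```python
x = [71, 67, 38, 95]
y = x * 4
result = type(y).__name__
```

x is list; y is list; result = 'list'

'list'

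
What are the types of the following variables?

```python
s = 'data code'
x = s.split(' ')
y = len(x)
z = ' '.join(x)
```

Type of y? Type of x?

len() returns int; str.split() returns list

int, list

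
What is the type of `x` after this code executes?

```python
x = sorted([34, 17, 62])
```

sorted() always returns list

list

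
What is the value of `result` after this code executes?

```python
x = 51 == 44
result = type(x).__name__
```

x is bool; result = 'bool'

'bool'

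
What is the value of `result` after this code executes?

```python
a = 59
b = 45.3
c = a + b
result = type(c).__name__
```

a is int; b is float; c is float; result = 'float'

'float'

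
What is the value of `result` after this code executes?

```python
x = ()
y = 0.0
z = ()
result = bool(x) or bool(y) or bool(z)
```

x = (); y = 0.0; z = (); result = False

False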